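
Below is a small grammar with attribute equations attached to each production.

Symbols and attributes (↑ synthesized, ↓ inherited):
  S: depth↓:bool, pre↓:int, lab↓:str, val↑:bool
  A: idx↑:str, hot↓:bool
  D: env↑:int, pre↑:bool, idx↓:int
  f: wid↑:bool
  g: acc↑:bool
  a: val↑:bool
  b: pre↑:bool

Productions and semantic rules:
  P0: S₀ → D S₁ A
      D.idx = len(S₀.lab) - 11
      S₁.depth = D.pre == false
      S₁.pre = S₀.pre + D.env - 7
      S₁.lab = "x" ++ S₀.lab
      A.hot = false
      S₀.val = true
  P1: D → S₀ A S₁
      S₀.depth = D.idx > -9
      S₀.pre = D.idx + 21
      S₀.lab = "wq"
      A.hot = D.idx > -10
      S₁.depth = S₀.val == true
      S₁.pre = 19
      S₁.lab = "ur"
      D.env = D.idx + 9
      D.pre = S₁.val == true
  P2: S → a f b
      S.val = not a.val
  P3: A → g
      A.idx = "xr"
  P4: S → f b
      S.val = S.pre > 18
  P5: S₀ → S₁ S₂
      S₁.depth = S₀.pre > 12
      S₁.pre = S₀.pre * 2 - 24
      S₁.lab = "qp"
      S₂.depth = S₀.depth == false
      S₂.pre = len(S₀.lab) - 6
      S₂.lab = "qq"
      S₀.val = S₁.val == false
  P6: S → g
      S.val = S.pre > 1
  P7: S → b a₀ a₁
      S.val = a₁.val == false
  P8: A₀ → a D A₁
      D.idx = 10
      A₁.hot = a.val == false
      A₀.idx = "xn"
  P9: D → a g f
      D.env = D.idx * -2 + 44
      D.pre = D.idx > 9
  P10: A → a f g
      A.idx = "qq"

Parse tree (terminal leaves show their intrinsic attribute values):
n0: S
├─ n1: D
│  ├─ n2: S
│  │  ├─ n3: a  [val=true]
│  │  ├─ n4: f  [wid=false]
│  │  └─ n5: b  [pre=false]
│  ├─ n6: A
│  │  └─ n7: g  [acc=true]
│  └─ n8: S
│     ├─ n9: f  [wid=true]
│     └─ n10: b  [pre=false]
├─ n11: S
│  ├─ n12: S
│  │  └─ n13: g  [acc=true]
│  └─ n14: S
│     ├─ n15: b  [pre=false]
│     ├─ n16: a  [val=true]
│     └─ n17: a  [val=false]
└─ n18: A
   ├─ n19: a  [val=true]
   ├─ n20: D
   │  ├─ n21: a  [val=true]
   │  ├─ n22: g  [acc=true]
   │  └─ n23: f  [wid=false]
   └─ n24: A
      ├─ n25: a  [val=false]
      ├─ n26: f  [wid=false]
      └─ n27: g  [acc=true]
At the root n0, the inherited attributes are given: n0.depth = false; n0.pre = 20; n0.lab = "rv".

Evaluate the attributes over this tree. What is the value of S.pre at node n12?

2

1. n0.depth = false  [given at root]
2. n0.pre = 20  [given at root]
3. n0.lab = "rv"  [given at root]
4. n1.idx = -9  [len(S₀.lab) - 11]
5. n2.depth = false  [D.idx > -9]
6. n2.pre = 12  [D.idx + 21]
7. n2.lab = "wq"  ["wq"]
8. n3.val = true  [terminal]
9. n4.wid = false  [terminal]
10. n5.pre = false  [terminal]
11. n2.val = false  [not a.val]
12. n6.hot = true  [D.idx > -10]
13. n7.acc = true  [terminal]
14. n6.idx = "xr"  ["xr"]
15. n8.depth = false  [S₀.val == true]
16. n8.pre = 19  [19]
17. n8.lab = "ur"  ["ur"]
18. n9.wid = true  [terminal]
19. n10.pre = false  [terminal]
20. n8.val = true  [S.pre > 18]
21. n1.env = 0  [D.idx + 9]
22. n1.pre = true  [S₁.val == true]
23. n11.depth = false  [D.pre == false]
24. n11.pre = 13  [S₀.pre + D.env - 7]
25. n11.lab = "xrv"  ["x" ++ S₀.lab]
26. n12.depth = true  [S₀.pre > 12]
27. n12.pre = 2  [S₀.pre * 2 - 24]
28. n12.lab = "qp"  ["qp"]
29. n13.acc = true  [terminal]
30. n12.val = true  [S.pre > 1]
31. n14.depth = true  [S₀.depth == false]
32. n14.pre = -3  [len(S₀.lab) - 6]
33. n14.lab = "qq"  ["qq"]
34. n15.pre = false  [terminal]
35. n16.val = true  [terminal]
36. n17.val = false  [terminal]
37. n14.val = true  [a₁.val == false]
38. n11.val = false  [S₁.val == false]
39. n18.hot = false  [false]
40. n19.val = true  [terminal]
41. n20.idx = 10  [10]
42. n21.val = true  [terminal]
43. n22.acc = true  [terminal]
44. n23.wid = false  [terminal]
45. n20.env = 24  [D.idx * -2 + 44]
46. n20.pre = true  [D.idx > 9]
47. n24.hot = false  [a.val == false]
48. n25.val = false  [terminal]
49. n26.wid = false  [terminal]
50. n27.acc = true  [terminal]
51. n24.idx = "qq"  ["qq"]
52. n18.idx = "xn"  ["xn"]
53. n0.val = true  [true]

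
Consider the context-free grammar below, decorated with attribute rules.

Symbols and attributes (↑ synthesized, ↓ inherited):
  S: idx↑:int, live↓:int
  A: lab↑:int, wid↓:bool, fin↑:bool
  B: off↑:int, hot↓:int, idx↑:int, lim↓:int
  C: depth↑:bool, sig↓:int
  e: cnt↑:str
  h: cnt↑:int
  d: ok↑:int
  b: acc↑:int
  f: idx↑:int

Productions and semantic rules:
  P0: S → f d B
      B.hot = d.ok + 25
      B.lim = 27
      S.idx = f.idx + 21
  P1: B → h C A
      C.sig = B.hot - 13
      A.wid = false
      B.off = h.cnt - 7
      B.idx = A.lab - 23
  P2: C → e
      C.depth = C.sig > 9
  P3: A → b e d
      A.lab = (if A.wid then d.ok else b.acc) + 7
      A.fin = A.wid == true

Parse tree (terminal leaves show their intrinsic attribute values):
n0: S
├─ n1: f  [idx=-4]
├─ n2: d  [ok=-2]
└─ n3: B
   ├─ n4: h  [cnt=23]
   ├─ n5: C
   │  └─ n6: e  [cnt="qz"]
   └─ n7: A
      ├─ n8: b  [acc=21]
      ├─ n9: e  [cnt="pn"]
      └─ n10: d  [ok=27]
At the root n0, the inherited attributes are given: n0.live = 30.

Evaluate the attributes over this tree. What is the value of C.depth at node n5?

1. n0.live = 30  [given at root]
2. n1.idx = -4  [terminal]
3. n2.ok = -2  [terminal]
4. n3.hot = 23  [d.ok + 25]
5. n3.lim = 27  [27]
6. n4.cnt = 23  [terminal]
7. n5.sig = 10  [B.hot - 13]
8. n6.cnt = "qz"  [terminal]
9. n5.depth = true  [C.sig > 9]
10. n7.wid = false  [false]
11. n8.acc = 21  [terminal]
12. n9.cnt = "pn"  [terminal]
13. n10.ok = 27  [terminal]
14. n7.lab = 28  [(if A.wid then d.ok else b.acc) + 7]
15. n7.fin = false  [A.wid == true]
16. n3.off = 16  [h.cnt - 7]
17. n3.idx = 5  [A.lab - 23]
18. n0.idx = 17  [f.idx + 21]

true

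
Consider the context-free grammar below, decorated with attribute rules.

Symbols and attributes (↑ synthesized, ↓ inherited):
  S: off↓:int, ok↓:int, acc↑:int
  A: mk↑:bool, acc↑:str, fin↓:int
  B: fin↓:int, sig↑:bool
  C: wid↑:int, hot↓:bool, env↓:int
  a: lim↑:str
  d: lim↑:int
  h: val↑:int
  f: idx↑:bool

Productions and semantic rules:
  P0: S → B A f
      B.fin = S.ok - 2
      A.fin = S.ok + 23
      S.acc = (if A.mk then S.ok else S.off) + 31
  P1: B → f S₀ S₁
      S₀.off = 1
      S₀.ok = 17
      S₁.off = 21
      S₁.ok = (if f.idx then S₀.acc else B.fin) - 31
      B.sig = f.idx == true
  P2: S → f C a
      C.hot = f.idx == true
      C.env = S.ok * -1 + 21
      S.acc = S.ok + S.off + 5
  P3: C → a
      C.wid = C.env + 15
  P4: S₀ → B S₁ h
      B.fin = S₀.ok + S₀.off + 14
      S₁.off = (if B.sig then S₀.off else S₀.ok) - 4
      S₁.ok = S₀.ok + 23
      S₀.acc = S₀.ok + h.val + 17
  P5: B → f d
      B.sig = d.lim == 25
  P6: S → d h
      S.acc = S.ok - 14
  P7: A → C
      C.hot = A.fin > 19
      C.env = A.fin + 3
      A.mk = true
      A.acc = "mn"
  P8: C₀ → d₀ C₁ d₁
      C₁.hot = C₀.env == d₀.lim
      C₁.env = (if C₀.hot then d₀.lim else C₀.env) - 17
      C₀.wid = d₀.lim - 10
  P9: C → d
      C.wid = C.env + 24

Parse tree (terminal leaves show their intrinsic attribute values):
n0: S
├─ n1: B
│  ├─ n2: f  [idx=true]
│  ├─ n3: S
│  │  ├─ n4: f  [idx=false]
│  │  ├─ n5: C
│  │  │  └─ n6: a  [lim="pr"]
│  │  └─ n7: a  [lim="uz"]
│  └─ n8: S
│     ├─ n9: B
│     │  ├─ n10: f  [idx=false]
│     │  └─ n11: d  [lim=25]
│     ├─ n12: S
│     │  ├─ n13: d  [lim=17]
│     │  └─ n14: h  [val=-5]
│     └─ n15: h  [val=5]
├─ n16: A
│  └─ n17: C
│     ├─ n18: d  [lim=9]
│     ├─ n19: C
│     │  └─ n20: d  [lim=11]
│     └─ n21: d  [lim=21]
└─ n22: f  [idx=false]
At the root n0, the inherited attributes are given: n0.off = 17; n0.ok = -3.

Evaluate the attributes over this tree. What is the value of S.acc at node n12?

1

1. n0.off = 17  [given at root]
2. n0.ok = -3  [given at root]
3. n1.fin = -5  [S.ok - 2]
4. n2.idx = true  [terminal]
5. n3.off = 1  [1]
6. n3.ok = 17  [17]
7. n4.idx = false  [terminal]
8. n5.hot = false  [f.idx == true]
9. n5.env = 4  [S.ok * -1 + 21]
10. n6.lim = "pr"  [terminal]
11. n5.wid = 19  [C.env + 15]
12. n7.lim = "uz"  [terminal]
13. n3.acc = 23  [S.ok + S.off + 5]
14. n8.off = 21  [21]
15. n8.ok = -8  [(if f.idx then S₀.acc else B.fin) - 31]
16. n9.fin = 27  [S₀.ok + S₀.off + 14]
17. n10.idx = false  [terminal]
18. n11.lim = 25  [terminal]
19. n9.sig = true  [d.lim == 25]
20. n12.off = 17  [(if B.sig then S₀.off else S₀.ok) - 4]
21. n12.ok = 15  [S₀.ok + 23]
22. n13.lim = 17  [terminal]
23. n14.val = -5  [terminal]
24. n12.acc = 1  [S.ok - 14]
25. n15.val = 5  [terminal]
26. n8.acc = 14  [S₀.ok + h.val + 17]
27. n1.sig = true  [f.idx == true]
28. n16.fin = 20  [S.ok + 23]
29. n17.hot = true  [A.fin > 19]
30. n17.env = 23  [A.fin + 3]
31. n18.lim = 9  [terminal]
32. n19.hot = false  [C₀.env == d₀.lim]
33. n19.env = -8  [(if C₀.hot then d₀.lim else C₀.env) - 17]
34. n20.lim = 11  [terminal]
35. n19.wid = 16  [C.env + 24]
36. n21.lim = 21  [terminal]
37. n17.wid = -1  [d₀.lim - 10]
38. n16.mk = true  [true]
39. n16.acc = "mn"  ["mn"]
40. n22.idx = false  [terminal]
41. n0.acc = 28  [(if A.mk then S.ok else S.off) + 31]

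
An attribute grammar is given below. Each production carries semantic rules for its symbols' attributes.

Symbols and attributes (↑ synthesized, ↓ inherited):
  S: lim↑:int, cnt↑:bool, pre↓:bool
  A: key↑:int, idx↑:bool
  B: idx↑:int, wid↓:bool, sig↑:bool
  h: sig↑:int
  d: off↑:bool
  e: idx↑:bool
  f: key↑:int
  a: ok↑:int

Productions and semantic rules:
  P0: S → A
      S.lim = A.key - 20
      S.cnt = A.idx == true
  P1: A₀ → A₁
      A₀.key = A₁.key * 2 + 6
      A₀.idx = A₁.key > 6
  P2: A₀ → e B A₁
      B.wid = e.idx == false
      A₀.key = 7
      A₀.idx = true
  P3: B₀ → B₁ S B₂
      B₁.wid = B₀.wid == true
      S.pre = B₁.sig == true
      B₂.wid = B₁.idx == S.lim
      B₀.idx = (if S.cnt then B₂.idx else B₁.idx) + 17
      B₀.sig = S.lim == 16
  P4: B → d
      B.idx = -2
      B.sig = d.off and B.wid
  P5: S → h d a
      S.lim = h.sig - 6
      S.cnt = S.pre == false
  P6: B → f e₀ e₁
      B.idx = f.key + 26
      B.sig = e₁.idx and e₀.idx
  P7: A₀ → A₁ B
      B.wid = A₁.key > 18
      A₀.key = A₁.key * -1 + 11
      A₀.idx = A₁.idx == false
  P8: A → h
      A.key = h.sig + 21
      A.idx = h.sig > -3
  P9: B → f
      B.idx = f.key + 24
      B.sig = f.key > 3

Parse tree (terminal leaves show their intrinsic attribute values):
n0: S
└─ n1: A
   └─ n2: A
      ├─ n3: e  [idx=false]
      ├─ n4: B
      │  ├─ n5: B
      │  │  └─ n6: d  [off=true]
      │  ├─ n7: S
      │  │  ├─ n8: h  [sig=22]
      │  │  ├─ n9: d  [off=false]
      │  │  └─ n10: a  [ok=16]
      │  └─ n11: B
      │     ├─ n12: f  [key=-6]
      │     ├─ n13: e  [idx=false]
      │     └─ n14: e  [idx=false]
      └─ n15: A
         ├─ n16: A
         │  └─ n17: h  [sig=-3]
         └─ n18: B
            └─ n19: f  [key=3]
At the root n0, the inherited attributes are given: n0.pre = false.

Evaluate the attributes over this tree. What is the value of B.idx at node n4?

1. n0.pre = false  [given at root]
2. n3.idx = false  [terminal]
3. n4.wid = true  [e.idx == false]
4. n5.wid = true  [B₀.wid == true]
5. n6.off = true  [terminal]
6. n5.idx = -2  [-2]
7. n5.sig = true  [d.off and B.wid]
8. n7.pre = true  [B₁.sig == true]
9. n8.sig = 22  [terminal]
10. n9.off = false  [terminal]
11. n10.ok = 16  [terminal]
12. n7.lim = 16  [h.sig - 6]
13. n7.cnt = false  [S.pre == false]
14. n11.wid = false  [B₁.idx == S.lim]
15. n12.key = -6  [terminal]
16. n13.idx = false  [terminal]
17. n14.idx = false  [terminal]
18. n11.idx = 20  [f.key + 26]
19. n11.sig = false  [e₁.idx and e₀.idx]
20. n4.idx = 15  [(if S.cnt then B₂.idx else B₁.idx) + 17]
21. n4.sig = true  [S.lim == 16]
22. n17.sig = -3  [terminal]
23. n16.key = 18  [h.sig + 21]
24. n16.idx = false  [h.sig > -3]
25. n18.wid = false  [A₁.key > 18]
26. n19.key = 3  [terminal]
27. n18.idx = 27  [f.key + 24]
28. n18.sig = false  [f.key > 3]
29. n15.key = -7  [A₁.key * -1 + 11]
30. n15.idx = true  [A₁.idx == false]
31. n2.key = 7  [7]
32. n2.idx = true  [true]
33. n1.key = 20  [A₁.key * 2 + 6]
34. n1.idx = true  [A₁.key > 6]
35. n0.lim = 0  [A.key - 20]
36. n0.cnt = true  [A.idx == true]

15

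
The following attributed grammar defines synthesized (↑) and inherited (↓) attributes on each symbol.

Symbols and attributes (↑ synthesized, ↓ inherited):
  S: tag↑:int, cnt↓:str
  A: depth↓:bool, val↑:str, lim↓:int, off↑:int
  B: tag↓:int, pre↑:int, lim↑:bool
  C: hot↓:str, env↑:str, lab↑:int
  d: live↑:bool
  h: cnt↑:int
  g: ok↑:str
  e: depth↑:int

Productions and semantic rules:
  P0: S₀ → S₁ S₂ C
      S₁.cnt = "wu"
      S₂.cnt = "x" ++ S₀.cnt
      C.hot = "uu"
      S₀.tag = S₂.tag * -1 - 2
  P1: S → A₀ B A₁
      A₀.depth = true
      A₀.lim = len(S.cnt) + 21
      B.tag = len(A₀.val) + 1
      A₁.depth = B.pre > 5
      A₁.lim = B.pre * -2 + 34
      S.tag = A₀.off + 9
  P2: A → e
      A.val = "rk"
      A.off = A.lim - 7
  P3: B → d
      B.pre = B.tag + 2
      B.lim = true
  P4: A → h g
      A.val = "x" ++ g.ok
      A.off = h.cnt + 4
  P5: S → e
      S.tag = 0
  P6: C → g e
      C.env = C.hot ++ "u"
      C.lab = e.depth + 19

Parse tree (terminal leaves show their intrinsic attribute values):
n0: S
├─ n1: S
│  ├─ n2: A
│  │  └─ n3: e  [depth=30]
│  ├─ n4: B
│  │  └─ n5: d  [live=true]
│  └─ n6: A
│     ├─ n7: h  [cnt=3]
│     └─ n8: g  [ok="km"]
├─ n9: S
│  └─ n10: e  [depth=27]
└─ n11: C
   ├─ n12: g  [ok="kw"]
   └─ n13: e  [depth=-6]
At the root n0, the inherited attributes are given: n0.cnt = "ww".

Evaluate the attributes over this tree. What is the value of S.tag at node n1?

1. n0.cnt = "ww"  [given at root]
2. n1.cnt = "wu"  ["wu"]
3. n2.depth = true  [true]
4. n2.lim = 23  [len(S.cnt) + 21]
5. n3.depth = 30  [terminal]
6. n2.val = "rk"  ["rk"]
7. n2.off = 16  [A.lim - 7]
8. n4.tag = 3  [len(A₀.val) + 1]
9. n5.live = true  [terminal]
10. n4.pre = 5  [B.tag + 2]
11. n4.lim = true  [true]
12. n6.depth = false  [B.pre > 5]
13. n6.lim = 24  [B.pre * -2 + 34]
14. n7.cnt = 3  [terminal]
15. n8.ok = "km"  [terminal]
16. n6.val = "xkm"  ["x" ++ g.ok]
17. n6.off = 7  [h.cnt + 4]
18. n1.tag = 25  [A₀.off + 9]
19. n9.cnt = "xww"  ["x" ++ S₀.cnt]
20. n10.depth = 27  [terminal]
21. n9.tag = 0  [0]
22. n11.hot = "uu"  ["uu"]
23. n12.ok = "kw"  [terminal]
24. n13.depth = -6  [terminal]
25. n11.env = "uuu"  [C.hot ++ "u"]
26. n11.lab = 13  [e.depth + 19]
27. n0.tag = -2  [S₂.tag * -1 - 2]

25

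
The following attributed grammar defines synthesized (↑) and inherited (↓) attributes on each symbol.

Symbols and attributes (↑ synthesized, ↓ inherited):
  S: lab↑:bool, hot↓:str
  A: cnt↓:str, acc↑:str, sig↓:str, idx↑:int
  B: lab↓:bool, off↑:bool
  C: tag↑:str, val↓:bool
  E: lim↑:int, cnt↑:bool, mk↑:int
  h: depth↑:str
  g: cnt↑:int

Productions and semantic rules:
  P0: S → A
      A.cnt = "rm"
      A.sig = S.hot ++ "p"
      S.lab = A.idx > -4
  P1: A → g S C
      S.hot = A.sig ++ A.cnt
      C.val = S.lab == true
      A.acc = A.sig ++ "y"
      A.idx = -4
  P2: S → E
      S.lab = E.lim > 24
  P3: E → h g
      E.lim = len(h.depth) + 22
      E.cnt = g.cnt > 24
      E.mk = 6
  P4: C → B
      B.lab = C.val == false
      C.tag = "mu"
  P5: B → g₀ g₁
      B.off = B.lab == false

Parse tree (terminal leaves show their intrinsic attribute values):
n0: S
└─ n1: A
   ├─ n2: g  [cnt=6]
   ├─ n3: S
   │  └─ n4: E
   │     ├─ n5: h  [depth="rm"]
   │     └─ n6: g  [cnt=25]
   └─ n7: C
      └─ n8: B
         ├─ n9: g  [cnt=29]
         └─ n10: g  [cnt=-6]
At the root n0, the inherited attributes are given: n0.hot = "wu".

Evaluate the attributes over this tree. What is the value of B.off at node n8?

false

1. n0.hot = "wu"  [given at root]
2. n1.cnt = "rm"  ["rm"]
3. n1.sig = "wup"  [S.hot ++ "p"]
4. n2.cnt = 6  [terminal]
5. n3.hot = "wuprm"  [A.sig ++ A.cnt]
6. n5.depth = "rm"  [terminal]
7. n6.cnt = 25  [terminal]
8. n4.lim = 24  [len(h.depth) + 22]
9. n4.cnt = true  [g.cnt > 24]
10. n4.mk = 6  [6]
11. n3.lab = false  [E.lim > 24]
12. n7.val = false  [S.lab == true]
13. n8.lab = true  [C.val == false]
14. n9.cnt = 29  [terminal]
15. n10.cnt = -6  [terminal]
16. n8.off = false  [B.lab == false]
17. n7.tag = "mu"  ["mu"]
18. n1.acc = "wupy"  [A.sig ++ "y"]
19. n1.idx = -4  [-4]
20. n0.lab = false  [A.idx > -4]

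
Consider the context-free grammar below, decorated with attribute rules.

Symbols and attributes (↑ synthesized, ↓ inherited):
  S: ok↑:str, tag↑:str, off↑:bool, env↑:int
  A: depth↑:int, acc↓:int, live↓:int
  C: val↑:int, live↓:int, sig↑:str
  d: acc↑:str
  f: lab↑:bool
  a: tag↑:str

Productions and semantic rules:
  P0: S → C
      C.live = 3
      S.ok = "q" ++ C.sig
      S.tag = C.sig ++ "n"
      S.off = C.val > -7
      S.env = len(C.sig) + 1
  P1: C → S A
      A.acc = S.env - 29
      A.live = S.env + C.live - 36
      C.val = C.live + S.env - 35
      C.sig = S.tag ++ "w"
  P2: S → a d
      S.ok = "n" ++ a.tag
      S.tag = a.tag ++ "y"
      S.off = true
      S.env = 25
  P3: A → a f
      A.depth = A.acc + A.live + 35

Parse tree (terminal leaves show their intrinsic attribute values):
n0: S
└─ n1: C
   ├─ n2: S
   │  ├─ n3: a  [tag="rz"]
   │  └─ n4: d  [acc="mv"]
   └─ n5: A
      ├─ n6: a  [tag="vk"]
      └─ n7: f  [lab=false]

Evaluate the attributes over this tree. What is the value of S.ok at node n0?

"qrzyw"

1. n1.live = 3  [3]
2. n3.tag = "rz"  [terminal]
3. n4.acc = "mv"  [terminal]
4. n2.ok = "nrz"  ["n" ++ a.tag]
5. n2.tag = "rzy"  [a.tag ++ "y"]
6. n2.off = true  [true]
7. n2.env = 25  [25]
8. n5.acc = -4  [S.env - 29]
9. n5.live = -8  [S.env + C.live - 36]
10. n6.tag = "vk"  [terminal]
11. n7.lab = false  [terminal]
12. n5.depth = 23  [A.acc + A.live + 35]
13. n1.val = -7  [C.live + S.env - 35]
14. n1.sig = "rzyw"  [S.tag ++ "w"]
15. n0.ok = "qrzyw"  ["q" ++ C.sig]
16. n0.tag = "rzywn"  [C.sig ++ "n"]
17. n0.off = false  [C.val > -7]
18. n0.env = 5  [len(C.sig) + 1]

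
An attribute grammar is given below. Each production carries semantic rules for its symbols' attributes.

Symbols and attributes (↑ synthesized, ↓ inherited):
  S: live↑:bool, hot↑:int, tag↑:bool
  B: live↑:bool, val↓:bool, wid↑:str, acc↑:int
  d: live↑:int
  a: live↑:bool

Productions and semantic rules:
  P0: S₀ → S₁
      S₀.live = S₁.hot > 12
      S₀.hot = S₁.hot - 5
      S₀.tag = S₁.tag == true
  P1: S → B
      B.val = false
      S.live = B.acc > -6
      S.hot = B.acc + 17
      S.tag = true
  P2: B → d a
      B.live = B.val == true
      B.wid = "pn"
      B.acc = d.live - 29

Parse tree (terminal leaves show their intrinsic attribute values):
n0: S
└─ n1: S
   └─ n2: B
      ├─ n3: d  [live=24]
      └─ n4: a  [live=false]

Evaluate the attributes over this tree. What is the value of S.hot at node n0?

7

1. n2.val = false  [false]
2. n3.live = 24  [terminal]
3. n4.live = false  [terminal]
4. n2.live = false  [B.val == true]
5. n2.wid = "pn"  ["pn"]
6. n2.acc = -5  [d.live - 29]
7. n1.live = true  [B.acc > -6]
8. n1.hot = 12  [B.acc + 17]
9. n1.tag = true  [true]
10. n0.live = false  [S₁.hot > 12]
11. n0.hot = 7  [S₁.hot - 5]
12. n0.tag = true  [S₁.tag == true]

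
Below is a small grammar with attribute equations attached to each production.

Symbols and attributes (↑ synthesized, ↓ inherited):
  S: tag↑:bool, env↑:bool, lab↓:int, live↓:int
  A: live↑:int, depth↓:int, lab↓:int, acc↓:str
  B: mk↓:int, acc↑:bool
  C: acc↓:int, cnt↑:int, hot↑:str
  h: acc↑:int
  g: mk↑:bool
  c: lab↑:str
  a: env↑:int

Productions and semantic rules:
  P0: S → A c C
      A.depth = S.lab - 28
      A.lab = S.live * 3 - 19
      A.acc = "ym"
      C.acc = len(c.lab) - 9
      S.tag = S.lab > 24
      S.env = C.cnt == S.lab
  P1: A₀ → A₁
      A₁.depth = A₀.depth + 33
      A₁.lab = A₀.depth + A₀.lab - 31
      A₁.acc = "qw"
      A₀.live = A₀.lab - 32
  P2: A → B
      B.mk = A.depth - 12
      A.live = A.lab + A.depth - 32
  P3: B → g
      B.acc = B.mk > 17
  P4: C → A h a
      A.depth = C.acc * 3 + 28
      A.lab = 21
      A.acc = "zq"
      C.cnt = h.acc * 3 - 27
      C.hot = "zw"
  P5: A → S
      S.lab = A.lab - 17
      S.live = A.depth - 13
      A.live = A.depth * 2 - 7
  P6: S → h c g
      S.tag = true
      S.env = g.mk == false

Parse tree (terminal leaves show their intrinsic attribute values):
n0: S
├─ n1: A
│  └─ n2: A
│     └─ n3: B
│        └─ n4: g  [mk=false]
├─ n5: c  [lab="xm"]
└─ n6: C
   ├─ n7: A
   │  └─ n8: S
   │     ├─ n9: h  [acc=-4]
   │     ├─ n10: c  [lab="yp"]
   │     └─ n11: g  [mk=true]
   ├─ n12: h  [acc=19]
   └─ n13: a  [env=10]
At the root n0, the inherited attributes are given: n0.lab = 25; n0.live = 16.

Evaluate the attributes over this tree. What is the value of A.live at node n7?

1. n0.lab = 25  [given at root]
2. n0.live = 16  [given at root]
3. n1.depth = -3  [S.lab - 28]
4. n1.lab = 29  [S.live * 3 - 19]
5. n1.acc = "ym"  ["ym"]
6. n2.depth = 30  [A₀.depth + 33]
7. n2.lab = -5  [A₀.depth + A₀.lab - 31]
8. n2.acc = "qw"  ["qw"]
9. n3.mk = 18  [A.depth - 12]
10. n4.mk = false  [terminal]
11. n3.acc = true  [B.mk > 17]
12. n2.live = -7  [A.lab + A.depth - 32]
13. n1.live = -3  [A₀.lab - 32]
14. n5.lab = "xm"  [terminal]
15. n6.acc = -7  [len(c.lab) - 9]
16. n7.depth = 7  [C.acc * 3 + 28]
17. n7.lab = 21  [21]
18. n7.acc = "zq"  ["zq"]
19. n8.lab = 4  [A.lab - 17]
20. n8.live = -6  [A.depth - 13]
21. n9.acc = -4  [terminal]
22. n10.lab = "yp"  [terminal]
23. n11.mk = true  [terminal]
24. n8.tag = true  [true]
25. n8.env = false  [g.mk == false]
26. n7.live = 7  [A.depth * 2 - 7]
27. n12.acc = 19  [terminal]
28. n13.env = 10  [terminal]
29. n6.cnt = 30  [h.acc * 3 - 27]
30. n6.hot = "zw"  ["zw"]
31. n0.tag = true  [S.lab > 24]
32. n0.env = false  [C.cnt == S.lab]

7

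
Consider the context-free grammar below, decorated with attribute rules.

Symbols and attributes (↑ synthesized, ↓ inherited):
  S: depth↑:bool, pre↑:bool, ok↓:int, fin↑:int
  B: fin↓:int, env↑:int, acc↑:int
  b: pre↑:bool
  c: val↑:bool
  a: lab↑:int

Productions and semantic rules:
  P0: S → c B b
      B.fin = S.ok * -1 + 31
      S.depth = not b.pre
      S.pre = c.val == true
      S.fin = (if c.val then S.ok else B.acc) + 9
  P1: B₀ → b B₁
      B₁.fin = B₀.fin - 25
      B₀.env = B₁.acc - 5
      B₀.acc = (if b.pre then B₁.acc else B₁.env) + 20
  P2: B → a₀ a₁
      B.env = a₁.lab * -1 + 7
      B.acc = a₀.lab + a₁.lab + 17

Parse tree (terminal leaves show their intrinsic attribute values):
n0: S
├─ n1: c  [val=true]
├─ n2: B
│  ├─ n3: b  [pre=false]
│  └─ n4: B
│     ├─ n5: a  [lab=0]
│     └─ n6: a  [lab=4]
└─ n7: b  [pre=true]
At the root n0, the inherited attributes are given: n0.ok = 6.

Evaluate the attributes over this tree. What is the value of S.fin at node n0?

15

1. n0.ok = 6  [given at root]
2. n1.val = true  [terminal]
3. n2.fin = 25  [S.ok * -1 + 31]
4. n3.pre = false  [terminal]
5. n4.fin = 0  [B₀.fin - 25]
6. n5.lab = 0  [terminal]
7. n6.lab = 4  [terminal]
8. n4.env = 3  [a₁.lab * -1 + 7]
9. n4.acc = 21  [a₀.lab + a₁.lab + 17]
10. n2.env = 16  [B₁.acc - 5]
11. n2.acc = 23  [(if b.pre then B₁.acc else B₁.env) + 20]
12. n7.pre = true  [terminal]
13. n0.depth = false  [not b.pre]
14. n0.pre = true  [c.val == true]
15. n0.fin = 15  [(if c.val then S.ok else B.acc) + 9]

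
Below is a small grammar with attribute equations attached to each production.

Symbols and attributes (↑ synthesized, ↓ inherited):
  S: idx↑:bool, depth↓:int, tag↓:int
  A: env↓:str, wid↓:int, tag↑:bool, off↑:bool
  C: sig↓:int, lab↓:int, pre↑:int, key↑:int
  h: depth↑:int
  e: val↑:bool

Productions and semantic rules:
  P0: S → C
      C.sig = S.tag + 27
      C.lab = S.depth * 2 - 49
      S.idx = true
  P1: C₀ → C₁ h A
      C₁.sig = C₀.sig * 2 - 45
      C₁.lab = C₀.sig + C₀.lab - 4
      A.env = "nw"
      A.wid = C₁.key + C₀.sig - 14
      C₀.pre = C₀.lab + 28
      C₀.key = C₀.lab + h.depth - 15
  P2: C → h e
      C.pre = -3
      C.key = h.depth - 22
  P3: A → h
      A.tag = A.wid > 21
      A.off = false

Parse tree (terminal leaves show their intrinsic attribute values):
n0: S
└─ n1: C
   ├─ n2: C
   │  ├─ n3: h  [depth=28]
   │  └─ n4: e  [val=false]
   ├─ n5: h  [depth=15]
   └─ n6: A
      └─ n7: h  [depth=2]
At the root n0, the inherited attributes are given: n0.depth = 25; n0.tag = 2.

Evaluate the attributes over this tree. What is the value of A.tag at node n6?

1. n0.depth = 25  [given at root]
2. n0.tag = 2  [given at root]
3. n1.sig = 29  [S.tag + 27]
4. n1.lab = 1  [S.depth * 2 - 49]
5. n2.sig = 13  [C₀.sig * 2 - 45]
6. n2.lab = 26  [C₀.sig + C₀.lab - 4]
7. n3.depth = 28  [terminal]
8. n4.val = false  [terminal]
9. n2.pre = -3  [-3]
10. n2.key = 6  [h.depth - 22]
11. n5.depth = 15  [terminal]
12. n6.env = "nw"  ["nw"]
13. n6.wid = 21  [C₁.key + C₀.sig - 14]
14. n7.depth = 2  [terminal]
15. n6.tag = false  [A.wid > 21]
16. n6.off = false  [false]
17. n1.pre = 29  [C₀.lab + 28]
18. n1.key = 1  [C₀.lab + h.depth - 15]
19. n0.idx = true  [true]

false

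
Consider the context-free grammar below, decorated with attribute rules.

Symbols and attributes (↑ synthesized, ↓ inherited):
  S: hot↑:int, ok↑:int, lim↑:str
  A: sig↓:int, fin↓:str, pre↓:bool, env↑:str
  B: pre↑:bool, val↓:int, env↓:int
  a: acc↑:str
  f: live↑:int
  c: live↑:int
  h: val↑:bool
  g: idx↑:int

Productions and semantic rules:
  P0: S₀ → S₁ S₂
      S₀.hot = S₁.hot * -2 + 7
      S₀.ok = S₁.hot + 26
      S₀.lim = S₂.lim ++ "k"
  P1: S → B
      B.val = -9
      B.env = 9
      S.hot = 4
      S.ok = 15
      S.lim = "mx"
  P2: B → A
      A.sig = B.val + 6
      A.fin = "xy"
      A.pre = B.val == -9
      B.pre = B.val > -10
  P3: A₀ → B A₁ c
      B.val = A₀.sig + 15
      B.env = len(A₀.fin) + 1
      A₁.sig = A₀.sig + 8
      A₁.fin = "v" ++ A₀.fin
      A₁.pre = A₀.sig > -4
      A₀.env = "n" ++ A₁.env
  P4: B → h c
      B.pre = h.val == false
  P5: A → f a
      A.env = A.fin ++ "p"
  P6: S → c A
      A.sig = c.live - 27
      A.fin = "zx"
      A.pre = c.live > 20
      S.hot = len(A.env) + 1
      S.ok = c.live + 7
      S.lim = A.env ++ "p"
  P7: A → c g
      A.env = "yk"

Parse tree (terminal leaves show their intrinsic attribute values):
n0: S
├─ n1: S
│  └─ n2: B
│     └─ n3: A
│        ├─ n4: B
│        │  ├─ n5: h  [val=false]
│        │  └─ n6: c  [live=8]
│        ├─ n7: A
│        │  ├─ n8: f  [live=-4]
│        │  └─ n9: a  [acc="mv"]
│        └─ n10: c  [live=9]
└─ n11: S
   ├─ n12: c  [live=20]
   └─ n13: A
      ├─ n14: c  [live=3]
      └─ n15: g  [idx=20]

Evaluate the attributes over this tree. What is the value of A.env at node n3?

"nvxyp"

1. n2.val = -9  [-9]
2. n2.env = 9  [9]
3. n3.sig = -3  [B.val + 6]
4. n3.fin = "xy"  ["xy"]
5. n3.pre = true  [B.val == -9]
6. n4.val = 12  [A₀.sig + 15]
7. n4.env = 3  [len(A₀.fin) + 1]
8. n5.val = false  [terminal]
9. n6.live = 8  [terminal]
10. n4.pre = true  [h.val == false]
11. n7.sig = 5  [A₀.sig + 8]
12. n7.fin = "vxy"  ["v" ++ A₀.fin]
13. n7.pre = true  [A₀.sig > -4]
14. n8.live = -4  [terminal]
15. n9.acc = "mv"  [terminal]
16. n7.env = "vxyp"  [A.fin ++ "p"]
17. n10.live = 9  [terminal]
18. n3.env = "nvxyp"  ["n" ++ A₁.env]
19. n2.pre = true  [B.val > -10]
20. n1.hot = 4  [4]
21. n1.ok = 15  [15]
22. n1.lim = "mx"  ["mx"]
23. n12.live = 20  [terminal]
24. n13.sig = -7  [c.live - 27]
25. n13.fin = "zx"  ["zx"]
26. n13.pre = false  [c.live > 20]
27. n14.live = 3  [terminal]
28. n15.idx = 20  [terminal]
29. n13.env = "yk"  ["yk"]
30. n11.hot = 3  [len(A.env) + 1]
31. n11.ok = 27  [c.live + 7]
32. n11.lim = "ykp"  [A.env ++ "p"]
33. n0.hot = -1  [S₁.hot * -2 + 7]
34. n0.ok = 30  [S₁.hot + 26]
35. n0.lim = "ykpk"  [S₂.lim ++ "k"]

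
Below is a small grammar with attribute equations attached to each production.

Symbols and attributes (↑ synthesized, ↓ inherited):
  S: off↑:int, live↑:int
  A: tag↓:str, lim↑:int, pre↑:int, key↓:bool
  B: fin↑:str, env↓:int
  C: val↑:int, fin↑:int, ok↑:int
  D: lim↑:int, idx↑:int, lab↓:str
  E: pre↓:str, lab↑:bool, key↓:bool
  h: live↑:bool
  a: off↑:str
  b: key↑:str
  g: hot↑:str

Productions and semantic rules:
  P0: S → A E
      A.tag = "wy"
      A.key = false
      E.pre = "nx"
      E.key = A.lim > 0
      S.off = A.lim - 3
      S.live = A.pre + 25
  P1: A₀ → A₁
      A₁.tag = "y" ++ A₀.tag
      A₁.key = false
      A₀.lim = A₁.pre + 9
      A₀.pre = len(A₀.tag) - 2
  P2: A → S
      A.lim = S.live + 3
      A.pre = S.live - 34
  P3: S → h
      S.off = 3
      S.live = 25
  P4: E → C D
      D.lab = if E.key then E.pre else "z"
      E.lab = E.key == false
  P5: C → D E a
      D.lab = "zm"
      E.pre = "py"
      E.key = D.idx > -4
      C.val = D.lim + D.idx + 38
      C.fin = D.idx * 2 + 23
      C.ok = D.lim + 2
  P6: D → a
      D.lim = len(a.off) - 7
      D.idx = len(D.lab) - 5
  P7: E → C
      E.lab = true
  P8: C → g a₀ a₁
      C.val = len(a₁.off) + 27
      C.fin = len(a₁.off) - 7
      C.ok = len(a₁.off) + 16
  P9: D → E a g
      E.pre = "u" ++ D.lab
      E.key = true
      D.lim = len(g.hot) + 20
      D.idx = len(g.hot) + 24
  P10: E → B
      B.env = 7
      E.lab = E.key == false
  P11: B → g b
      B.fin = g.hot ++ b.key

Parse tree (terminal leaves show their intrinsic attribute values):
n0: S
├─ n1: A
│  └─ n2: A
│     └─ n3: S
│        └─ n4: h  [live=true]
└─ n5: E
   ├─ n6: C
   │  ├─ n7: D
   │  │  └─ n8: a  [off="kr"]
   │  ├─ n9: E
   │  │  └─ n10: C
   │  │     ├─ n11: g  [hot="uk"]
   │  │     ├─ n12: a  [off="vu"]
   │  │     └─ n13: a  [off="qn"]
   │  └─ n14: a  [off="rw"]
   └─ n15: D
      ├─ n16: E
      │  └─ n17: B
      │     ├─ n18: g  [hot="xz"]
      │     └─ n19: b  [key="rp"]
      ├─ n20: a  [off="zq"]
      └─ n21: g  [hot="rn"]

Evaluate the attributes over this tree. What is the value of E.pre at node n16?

"uz"

1. n1.tag = "wy"  ["wy"]
2. n1.key = false  [false]
3. n2.tag = "ywy"  ["y" ++ A₀.tag]
4. n2.key = false  [false]
5. n4.live = true  [terminal]
6. n3.off = 3  [3]
7. n3.live = 25  [25]
8. n2.lim = 28  [S.live + 3]
9. n2.pre = -9  [S.live - 34]
10. n1.lim = 0  [A₁.pre + 9]
11. n1.pre = 0  [len(A₀.tag) - 2]
12. n5.pre = "nx"  ["nx"]
13. n5.key = false  [A.lim > 0]
14. n7.lab = "zm"  ["zm"]
15. n8.off = "kr"  [terminal]
16. n7.lim = -5  [len(a.off) - 7]
17. n7.idx = -3  [len(D.lab) - 5]
18. n9.pre = "py"  ["py"]
19. n9.key = true  [D.idx > -4]
20. n11.hot = "uk"  [terminal]
21. n12.off = "vu"  [terminal]
22. n13.off = "qn"  [terminal]
23. n10.val = 29  [len(a₁.off) + 27]
24. n10.fin = -5  [len(a₁.off) - 7]
25. n10.ok = 18  [len(a₁.off) + 16]
26. n9.lab = true  [true]
27. n14.off = "rw"  [terminal]
28. n6.val = 30  [D.lim + D.idx + 38]
29. n6.fin = 17  [D.idx * 2 + 23]
30. n6.ok = -3  [D.lim + 2]
31. n15.lab = "z"  [if E.key then E.pre else "z"]
32. n16.pre = "uz"  ["u" ++ D.lab]
33. n16.key = true  [true]
34. n17.env = 7  [7]
35. n18.hot = "xz"  [terminal]
36. n19.key = "rp"  [terminal]
37. n17.fin = "xzrp"  [g.hot ++ b.key]
38. n16.lab = false  [E.key == false]
39. n20.off = "zq"  [terminal]
40. n21.hot = "rn"  [terminal]
41. n15.lim = 22  [len(g.hot) + 20]
42. n15.idx = 26  [len(g.hot) + 24]
43. n5.lab = true  [E.key == false]
44. n0.off = -3  [A.lim - 3]
45. n0.live = 25  [A.pre + 25]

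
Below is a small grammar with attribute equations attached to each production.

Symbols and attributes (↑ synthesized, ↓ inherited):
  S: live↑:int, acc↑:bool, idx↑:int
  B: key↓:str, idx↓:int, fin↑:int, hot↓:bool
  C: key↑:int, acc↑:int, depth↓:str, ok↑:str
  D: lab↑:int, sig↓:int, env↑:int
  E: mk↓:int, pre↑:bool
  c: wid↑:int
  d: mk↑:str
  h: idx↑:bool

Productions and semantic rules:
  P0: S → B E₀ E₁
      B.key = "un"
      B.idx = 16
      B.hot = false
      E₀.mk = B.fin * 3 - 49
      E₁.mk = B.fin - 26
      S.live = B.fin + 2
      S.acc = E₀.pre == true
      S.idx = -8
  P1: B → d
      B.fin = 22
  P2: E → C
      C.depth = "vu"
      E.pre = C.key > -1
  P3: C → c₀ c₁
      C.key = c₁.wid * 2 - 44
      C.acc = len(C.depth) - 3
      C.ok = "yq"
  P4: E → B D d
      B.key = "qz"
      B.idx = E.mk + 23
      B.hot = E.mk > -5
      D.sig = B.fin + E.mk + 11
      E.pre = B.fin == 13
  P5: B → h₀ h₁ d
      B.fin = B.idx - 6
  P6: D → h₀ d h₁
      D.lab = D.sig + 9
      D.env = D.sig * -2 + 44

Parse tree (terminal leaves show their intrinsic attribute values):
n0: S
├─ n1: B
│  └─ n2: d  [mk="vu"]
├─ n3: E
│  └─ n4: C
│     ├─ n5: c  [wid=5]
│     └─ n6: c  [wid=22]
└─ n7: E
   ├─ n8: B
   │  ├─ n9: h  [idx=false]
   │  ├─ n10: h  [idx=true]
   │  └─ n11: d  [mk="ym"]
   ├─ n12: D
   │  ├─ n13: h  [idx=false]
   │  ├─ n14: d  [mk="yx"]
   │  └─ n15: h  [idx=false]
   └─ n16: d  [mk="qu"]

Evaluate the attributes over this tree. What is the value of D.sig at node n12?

1. n1.key = "un"  ["un"]
2. n1.idx = 16  [16]
3. n1.hot = false  [false]
4. n2.mk = "vu"  [terminal]
5. n1.fin = 22  [22]
6. n3.mk = 17  [B.fin * 3 - 49]
7. n4.depth = "vu"  ["vu"]
8. n5.wid = 5  [terminal]
9. n6.wid = 22  [terminal]
10. n4.key = 0  [c₁.wid * 2 - 44]
11. n4.acc = -1  [len(C.depth) - 3]
12. n4.ok = "yq"  ["yq"]
13. n3.pre = true  [C.key > -1]
14. n7.mk = -4  [B.fin - 26]
15. n8.key = "qz"  ["qz"]
16. n8.idx = 19  [E.mk + 23]
17. n8.hot = true  [E.mk > -5]
18. n9.idx = false  [terminal]
19. n10.idx = true  [terminal]
20. n11.mk = "ym"  [terminal]
21. n8.fin = 13  [B.idx - 6]
22. n12.sig = 20  [B.fin + E.mk + 11]
23. n13.idx = false  [terminal]
24. n14.mk = "yx"  [terminal]
25. n15.idx = false  [terminal]
26. n12.lab = 29  [D.sig + 9]
27. n12.env = 4  [D.sig * -2 + 44]
28. n16.mk = "qu"  [terminal]
29. n7.pre = true  [B.fin == 13]
30. n0.live = 24  [B.fin + 2]
31. n0.acc = true  [E₀.pre == true]
32. n0.idx = -8  [-8]

20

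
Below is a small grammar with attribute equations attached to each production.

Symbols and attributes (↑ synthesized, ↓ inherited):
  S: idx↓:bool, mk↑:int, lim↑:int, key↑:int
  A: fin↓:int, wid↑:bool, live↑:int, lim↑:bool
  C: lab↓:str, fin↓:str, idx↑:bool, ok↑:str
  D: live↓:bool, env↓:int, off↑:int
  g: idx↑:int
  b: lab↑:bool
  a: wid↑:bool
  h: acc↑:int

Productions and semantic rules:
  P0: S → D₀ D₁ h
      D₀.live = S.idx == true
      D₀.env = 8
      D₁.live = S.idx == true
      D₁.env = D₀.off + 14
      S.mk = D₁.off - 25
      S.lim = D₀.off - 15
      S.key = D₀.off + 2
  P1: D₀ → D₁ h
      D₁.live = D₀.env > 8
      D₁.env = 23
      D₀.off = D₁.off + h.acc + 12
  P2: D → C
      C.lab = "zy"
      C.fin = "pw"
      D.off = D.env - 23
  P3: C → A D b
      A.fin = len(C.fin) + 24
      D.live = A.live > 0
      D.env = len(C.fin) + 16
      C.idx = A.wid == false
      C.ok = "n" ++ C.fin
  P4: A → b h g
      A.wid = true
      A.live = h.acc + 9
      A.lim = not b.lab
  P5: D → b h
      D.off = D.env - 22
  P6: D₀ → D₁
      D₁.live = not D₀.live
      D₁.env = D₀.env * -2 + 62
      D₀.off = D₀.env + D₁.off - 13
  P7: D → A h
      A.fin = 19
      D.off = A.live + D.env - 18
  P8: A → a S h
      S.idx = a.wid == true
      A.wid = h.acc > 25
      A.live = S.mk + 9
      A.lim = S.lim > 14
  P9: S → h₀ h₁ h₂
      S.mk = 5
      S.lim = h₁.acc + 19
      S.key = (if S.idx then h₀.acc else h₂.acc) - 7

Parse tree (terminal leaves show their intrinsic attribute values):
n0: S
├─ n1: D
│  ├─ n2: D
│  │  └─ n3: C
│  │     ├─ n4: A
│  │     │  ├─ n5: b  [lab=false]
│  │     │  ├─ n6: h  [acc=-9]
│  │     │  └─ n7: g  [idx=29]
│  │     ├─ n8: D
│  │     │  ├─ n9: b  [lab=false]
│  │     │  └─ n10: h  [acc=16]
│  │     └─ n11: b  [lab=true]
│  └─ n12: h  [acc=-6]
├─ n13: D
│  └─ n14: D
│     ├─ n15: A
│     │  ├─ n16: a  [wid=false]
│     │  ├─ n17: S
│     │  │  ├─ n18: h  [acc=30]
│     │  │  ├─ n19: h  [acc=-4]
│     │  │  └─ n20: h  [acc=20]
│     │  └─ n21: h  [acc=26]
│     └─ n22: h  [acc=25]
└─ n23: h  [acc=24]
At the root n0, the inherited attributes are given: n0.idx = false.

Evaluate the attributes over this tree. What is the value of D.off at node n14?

18

1. n0.idx = false  [given at root]
2. n1.live = false  [S.idx == true]
3. n1.env = 8  [8]
4. n2.live = false  [D₀.env > 8]
5. n2.env = 23  [23]
6. n3.lab = "zy"  ["zy"]
7. n3.fin = "pw"  ["pw"]
8. n4.fin = 26  [len(C.fin) + 24]
9. n5.lab = false  [terminal]
10. n6.acc = -9  [terminal]
11. n7.idx = 29  [terminal]
12. n4.wid = true  [true]
13. n4.live = 0  [h.acc + 9]
14. n4.lim = true  [not b.lab]
15. n8.live = false  [A.live > 0]
16. n8.env = 18  [len(C.fin) + 16]
17. n9.lab = false  [terminal]
18. n10.acc = 16  [terminal]
19. n8.off = -4  [D.env - 22]
20. n11.lab = true  [terminal]
21. n3.idx = false  [A.wid == false]
22. n3.ok = "npw"  ["n" ++ C.fin]
23. n2.off = 0  [D.env - 23]
24. n12.acc = -6  [terminal]
25. n1.off = 6  [D₁.off + h.acc + 12]
26. n13.live = false  [S.idx == true]
27. n13.env = 20  [D₀.off + 14]
28. n14.live = true  [not D₀.live]
29. n14.env = 22  [D₀.env * -2 + 62]
30. n15.fin = 19  [19]
31. n16.wid = false  [terminal]
32. n17.idx = false  [a.wid == true]
33. n18.acc = 30  [terminal]
34. n19.acc = -4  [terminal]
35. n20.acc = 20  [terminal]
36. n17.mk = 5  [5]
37. n17.lim = 15  [h₁.acc + 19]
38. n17.key = 13  [(if S.idx then h₀.acc else h₂.acc) - 7]
39. n21.acc = 26  [terminal]
40. n15.wid = true  [h.acc > 25]
41. n15.live = 14  [S.mk + 9]
42. n15.lim = true  [S.lim > 14]
43. n22.acc = 25  [terminal]
44. n14.off = 18  [A.live + D.env - 18]
45. n13.off = 25  [D₀.env + D₁.off - 13]
46. n23.acc = 24  [terminal]
47. n0.mk = 0  [D₁.off - 25]
48. n0.lim = -9  [D₀.off - 15]
49. n0.key = 8  [D₀.off + 2]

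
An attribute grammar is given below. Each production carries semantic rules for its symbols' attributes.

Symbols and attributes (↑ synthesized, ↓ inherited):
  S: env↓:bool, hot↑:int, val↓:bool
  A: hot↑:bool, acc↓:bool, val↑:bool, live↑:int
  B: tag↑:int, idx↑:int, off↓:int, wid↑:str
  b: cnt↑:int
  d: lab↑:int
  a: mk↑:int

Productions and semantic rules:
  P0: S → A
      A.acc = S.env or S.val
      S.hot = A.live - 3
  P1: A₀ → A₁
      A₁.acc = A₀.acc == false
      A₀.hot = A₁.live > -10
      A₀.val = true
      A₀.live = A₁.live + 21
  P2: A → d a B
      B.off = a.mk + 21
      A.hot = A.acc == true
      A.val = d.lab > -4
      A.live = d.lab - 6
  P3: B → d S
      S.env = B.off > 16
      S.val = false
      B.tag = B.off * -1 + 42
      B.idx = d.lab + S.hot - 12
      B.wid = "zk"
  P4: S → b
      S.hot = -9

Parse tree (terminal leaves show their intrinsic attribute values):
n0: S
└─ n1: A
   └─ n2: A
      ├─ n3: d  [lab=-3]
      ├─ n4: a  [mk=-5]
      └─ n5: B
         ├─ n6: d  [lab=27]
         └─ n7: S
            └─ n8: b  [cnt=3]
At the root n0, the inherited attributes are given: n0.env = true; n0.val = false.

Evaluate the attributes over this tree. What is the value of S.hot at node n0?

1. n0.env = true  [given at root]
2. n0.val = false  [given at root]
3. n1.acc = true  [S.env or S.val]
4. n2.acc = false  [A₀.acc == false]
5. n3.lab = -3  [terminal]
6. n4.mk = -5  [terminal]
7. n5.off = 16  [a.mk + 21]
8. n6.lab = 27  [terminal]
9. n7.env = false  [B.off > 16]
10. n7.val = false  [false]
11. n8.cnt = 3  [terminal]
12. n7.hot = -9  [-9]
13. n5.tag = 26  [B.off * -1 + 42]
14. n5.idx = 6  [d.lab + S.hot - 12]
15. n5.wid = "zk"  ["zk"]
16. n2.hot = false  [A.acc == true]
17. n2.val = true  [d.lab > -4]
18. n2.live = -9  [d.lab - 6]
19. n1.hot = true  [A₁.live > -10]
20. n1.val = true  [true]
21. n1.live = 12  [A₁.live + 21]
22. n0.hot = 9  [A.live - 3]

9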